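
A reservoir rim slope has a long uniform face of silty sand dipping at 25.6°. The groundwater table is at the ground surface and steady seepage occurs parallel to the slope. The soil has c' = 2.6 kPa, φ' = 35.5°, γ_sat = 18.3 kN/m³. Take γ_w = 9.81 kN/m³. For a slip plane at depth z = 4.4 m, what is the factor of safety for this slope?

FS = 0.77

With seepage parallel to the slope and the water table at the surface, the effective normal stress on the slip plane uses the buoyant unit weight γ' = γ_sat − γ_w while the driving shear stress uses γ_sat:
FS = [c' + γ' z cos²β tanφ'] / [γ_sat z sinβ cosβ]
γ' = 18.3 − 9.81 = 8.49 kN/m³
Numerator = 2.6 + 8.49·4.4·cos²25.6°·tan35.5° = 2.6 + 8.49·4.4·0.8133·0.7133 = 24.271 kPa
Denominator = 18.3·4.4·sin25.6°·cos25.6° = 18.3·4.4·0.4321·0.9018 = 31.376 kPa
FS = 24.271 / 31.376 = 0.774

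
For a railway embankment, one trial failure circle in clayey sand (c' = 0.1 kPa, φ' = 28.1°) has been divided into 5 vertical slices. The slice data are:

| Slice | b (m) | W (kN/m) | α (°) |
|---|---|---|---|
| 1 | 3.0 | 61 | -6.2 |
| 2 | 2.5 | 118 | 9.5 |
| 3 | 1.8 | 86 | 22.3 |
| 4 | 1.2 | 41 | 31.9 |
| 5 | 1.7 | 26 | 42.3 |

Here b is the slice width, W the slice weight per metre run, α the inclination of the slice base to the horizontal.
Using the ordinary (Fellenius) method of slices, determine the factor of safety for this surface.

FS = 1.97

Ordinary method of slices: FS = Σ[c'·Δl_i + (W_i cosα_i)·tanφ'] / Σ W_i sinα_i, with Δl_i = b_i / cosα_i.
Slice 1: Δl = 3.0/cos(-6.2°) = 3.018 m; N'_1 = 61·cos(-6.2°) = 60.6; c'Δl = 0.30; W sinα = -6.6
Slice 2: Δl = 2.5/cos9.5° = 2.535 m; N'_2 = 118·cos9.5° = 116.4; c'Δl = 0.25; W sinα = 19.5
Slice 3: Δl = 1.8/cos22.3° = 1.946 m; N'_3 = 86·cos22.3° = 79.6; c'Δl = 0.19; W sinα = 32.6
Slice 4: Δl = 1.2/cos31.9° = 1.413 m; N'_4 = 41·cos31.9° = 34.8; c'Δl = 0.14; W sinα = 21.7
Slice 5: Δl = 1.7/cos42.3° = 2.298 m; N'_5 = 26·cos42.3° = 19.2; c'Δl = 0.23; W sinα = 17.5
Σc'Δl = 1.1 kN/m; ΣN' = 310.6 kN/m; ΣW sinα = 84.7 kN/m
Resisting = 1.1 + 310.6·tan28.1° = 1.1 + 165.9 = 167.0 kN/m
FS = 167.0 / 84.7 = 1.972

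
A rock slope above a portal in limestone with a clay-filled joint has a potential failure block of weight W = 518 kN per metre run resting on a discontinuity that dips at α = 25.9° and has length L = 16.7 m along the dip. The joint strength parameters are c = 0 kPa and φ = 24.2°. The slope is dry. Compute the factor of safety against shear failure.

Resolving the block weight along and normal to the plane and applying the Mohr–Coulomb strength on the joint:
N' = W cosα = 518·cos25.9° = 466.0 kN/m
Driving force T = W sinα = 518·sin25.9° = 226.3 kN/m
Resisting force R = c·L + N'·tanφ = 0·16.7 + 466.0·tan24.2° = 0.0 + 209.4 = 209.4 kN/m
FS = R / T = 209.4 / 226.3 = 0.926

FS = 0.93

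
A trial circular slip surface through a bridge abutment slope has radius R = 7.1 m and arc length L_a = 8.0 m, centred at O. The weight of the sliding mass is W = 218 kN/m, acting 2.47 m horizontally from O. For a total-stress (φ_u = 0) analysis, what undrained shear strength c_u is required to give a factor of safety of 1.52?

FS = c_u·L_a·R / (W·d), so c_u = FS·W·d / (L_a·R).
c_u = 1.52·218·2.47 / (8.00·7.1) = 818.5 / 56.80 = 14.41 kPa

c_u = 14.4 kPa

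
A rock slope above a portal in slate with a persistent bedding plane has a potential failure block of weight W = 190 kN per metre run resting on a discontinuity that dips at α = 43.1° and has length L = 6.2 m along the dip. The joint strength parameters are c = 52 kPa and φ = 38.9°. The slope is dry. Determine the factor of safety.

FS = 3.35

Resolving the block weight along and normal to the plane and applying the Mohr–Coulomb strength on the joint:
N' = W cosα = 190·cos43.1° = 138.7 kN/m
Driving force T = W sinα = 190·sin43.1° = 129.8 kN/m
Resisting force R = c·L + N'·tanφ = 52·6.2 + 138.7·tan38.9° = 322.4 + 111.9 = 434.3 kN/m
FS = R / T = 434.3 / 129.8 = 3.346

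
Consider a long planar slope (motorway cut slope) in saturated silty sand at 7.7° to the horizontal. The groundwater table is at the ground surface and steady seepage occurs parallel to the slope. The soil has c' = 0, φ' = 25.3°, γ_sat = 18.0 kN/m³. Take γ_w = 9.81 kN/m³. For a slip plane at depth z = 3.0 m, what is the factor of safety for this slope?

With seepage parallel to the slope and the water table at the surface, the effective normal stress on the slip plane uses the buoyant unit weight γ' = γ_sat − γ_w while the driving shear stress uses γ_sat:
FS = [c' + γ' z cos²β tanφ'] / [γ_sat z sinβ cosβ]
(For c' = 0 this reduces to FS = (γ'/γ_sat)·tanφ'/tanβ.)
γ' = 18.0 − 9.81 = 8.19 kN/m³
Numerator = 0.0 + 8.19·3.0·cos²7.7°·tan25.3° = 0.0 + 8.19·3.0·0.9820·0.4727 = 11.406 kPa
Denominator = 18.0·3.0·sin7.7°·cos7.7° = 18.0·3.0·0.1340·0.9910 = 7.170 kPa
FS = 11.406 / 7.170 = 1.591

FS = 1.59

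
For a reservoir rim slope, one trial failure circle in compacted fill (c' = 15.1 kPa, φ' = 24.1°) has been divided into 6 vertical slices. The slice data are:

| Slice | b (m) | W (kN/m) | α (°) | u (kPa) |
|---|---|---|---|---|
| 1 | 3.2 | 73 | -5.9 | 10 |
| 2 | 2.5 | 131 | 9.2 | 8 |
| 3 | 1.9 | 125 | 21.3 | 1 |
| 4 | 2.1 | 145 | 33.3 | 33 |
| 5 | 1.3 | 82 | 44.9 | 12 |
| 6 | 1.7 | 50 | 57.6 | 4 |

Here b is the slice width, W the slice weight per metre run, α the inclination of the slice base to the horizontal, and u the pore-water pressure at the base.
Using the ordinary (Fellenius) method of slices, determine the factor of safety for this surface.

FS = 1.63

Ordinary method of slices: FS = Σ[c'·Δl_i + (W_i cosα_i − u_i·Δl_i)·tanφ'] / Σ W_i sinα_i, with Δl_i = b_i / cosα_i.
Slice 1: Δl = 3.2/cos(-5.9°) = 3.217 m; N'_1 = 73·cos(-5.9°) − 10·3.217 = 40.4; c'Δl = 48.58; W sinα = -7.5
Slice 2: Δl = 2.5/cos9.2° = 2.533 m; N'_2 = 131·cos9.2° − 8·2.533 = 109.1; c'Δl = 38.24; W sinα = 20.9
Slice 3: Δl = 1.9/cos21.3° = 2.039 m; N'_3 = 125·cos21.3° − 1·2.039 = 114.4; c'Δl = 30.79; W sinα = 45.4
Slice 4: Δl = 2.1/cos33.3° = 2.513 m; N'_4 = 145·cos33.3° − 33·2.513 = 38.3; c'Δl = 37.94; W sinα = 79.6
Slice 5: Δl = 1.3/cos44.9° = 1.835 m; N'_5 = 82·cos44.9° − 12·1.835 = 36.1; c'Δl = 27.71; W sinα = 57.9
Slice 6: Δl = 1.7/cos57.6° = 3.173 m; N'_6 = 50·cos57.6° − 4·3.173 = 14.1; c'Δl = 47.91; W sinα = 42.2
Σc'Δl = 231.2 kN/m; ΣN' = 352.4 kN/m; ΣW sinα = 238.6 kN/m
Resisting = 231.2 + 352.4·tan24.1° = 231.2 + 157.6 = 388.8 kN/m
FS = 388.8 / 238.6 = 1.630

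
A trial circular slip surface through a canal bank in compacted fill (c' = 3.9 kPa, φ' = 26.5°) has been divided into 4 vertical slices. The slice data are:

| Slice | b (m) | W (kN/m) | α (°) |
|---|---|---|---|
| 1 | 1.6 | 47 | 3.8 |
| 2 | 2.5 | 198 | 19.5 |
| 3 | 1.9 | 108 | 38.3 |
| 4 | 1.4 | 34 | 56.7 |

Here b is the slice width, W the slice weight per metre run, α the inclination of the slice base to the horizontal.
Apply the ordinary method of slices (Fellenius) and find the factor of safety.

Ordinary method of slices: FS = Σ[c'·Δl_i + (W_i cosα_i)·tanφ'] / Σ W_i sinα_i, with Δl_i = b_i / cosα_i.
Slice 1: Δl = 1.6/cos3.8° = 1.604 m; N'_1 = 47·cos3.8° = 46.9; c'Δl = 6.25; W sinα = 3.1
Slice 2: Δl = 2.5/cos19.5° = 2.652 m; N'_2 = 198·cos19.5° = 186.6; c'Δl = 10.34; W sinα = 66.1
Slice 3: Δl = 1.9/cos38.3° = 2.421 m; N'_3 = 108·cos38.3° = 84.8; c'Δl = 9.44; W sinα = 66.9
Slice 4: Δl = 1.4/cos56.7° = 2.550 m; N'_4 = 34·cos56.7° = 18.7; c'Δl = 9.94; W sinα = 28.4
Σc'Δl = 36.0 kN/m; ΣN' = 337.0 kN/m; ΣW sinα = 164.6 kN/m
Resisting = 36.0 + 337.0·tan26.5° = 36.0 + 168.0 = 204.0 kN/m
FS = 204.0 / 164.6 = 1.240

FS = 1.24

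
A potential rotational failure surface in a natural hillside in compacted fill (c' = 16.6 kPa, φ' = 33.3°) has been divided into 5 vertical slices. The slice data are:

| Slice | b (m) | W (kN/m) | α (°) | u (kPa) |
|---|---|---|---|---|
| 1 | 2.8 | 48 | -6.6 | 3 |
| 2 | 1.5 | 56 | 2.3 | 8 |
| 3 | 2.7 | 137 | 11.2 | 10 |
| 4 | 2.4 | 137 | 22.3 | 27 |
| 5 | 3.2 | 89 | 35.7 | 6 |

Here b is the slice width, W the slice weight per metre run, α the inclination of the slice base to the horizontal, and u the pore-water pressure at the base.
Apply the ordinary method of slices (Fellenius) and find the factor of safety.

FS = 3.30

Ordinary method of slices: FS = Σ[c'·Δl_i + (W_i cosα_i − u_i·Δl_i)·tanφ'] / Σ W_i sinα_i, with Δl_i = b_i / cosα_i.
Slice 1: Δl = 2.8/cos(-6.6°) = 2.819 m; N'_1 = 48·cos(-6.6°) − 3·2.819 = 39.2; c'Δl = 46.79; W sinα = -5.5
Slice 2: Δl = 1.5/cos2.3° = 1.501 m; N'_2 = 56·cos2.3° − 8·1.501 = 43.9; c'Δl = 24.92; W sinα = 2.2
Slice 3: Δl = 2.7/cos11.2° = 2.752 m; N'_3 = 137·cos11.2° − 10·2.752 = 106.9; c'Δl = 45.69; W sinα = 26.6
Slice 4: Δl = 2.4/cos22.3° = 2.594 m; N'_4 = 137·cos22.3° − 27·2.594 = 56.7; c'Δl = 43.06; W sinα = 52.0
Slice 5: Δl = 3.2/cos35.7° = 3.940 m; N'_5 = 89·cos35.7° − 6·3.940 = 48.6; c'Δl = 65.41; W sinα = 51.9
Σc'Δl = 225.9 kN/m; ΣN' = 295.4 kN/m; ΣW sinα = 127.3 kN/m
Resisting = 225.9 + 295.4·tan33.3° = 225.9 + 194.0 = 419.9 kN/m
FS = 419.9 / 127.3 = 3.300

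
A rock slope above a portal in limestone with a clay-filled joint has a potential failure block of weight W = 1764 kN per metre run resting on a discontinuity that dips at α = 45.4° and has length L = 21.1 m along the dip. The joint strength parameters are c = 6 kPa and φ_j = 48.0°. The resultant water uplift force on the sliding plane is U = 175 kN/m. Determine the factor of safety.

FS = 1.04

Resolving the block weight along and normal to the plane and applying the Mohr–Coulomb strength on the joint:
N' = W cosα − U = 1764·cos45.4° − 175 = 1063.6 kN/m
Driving force T = W sinα = 1764·sin45.4° = 1256.0 kN/m
Resisting force R = c·L + N'·tanφ_j = 6·21.1 + 1063.6·tan48.0° = 126.6 + 1181.2 = 1307.8 kN/m
FS = R / T = 1307.8 / 1256.0 = 1.041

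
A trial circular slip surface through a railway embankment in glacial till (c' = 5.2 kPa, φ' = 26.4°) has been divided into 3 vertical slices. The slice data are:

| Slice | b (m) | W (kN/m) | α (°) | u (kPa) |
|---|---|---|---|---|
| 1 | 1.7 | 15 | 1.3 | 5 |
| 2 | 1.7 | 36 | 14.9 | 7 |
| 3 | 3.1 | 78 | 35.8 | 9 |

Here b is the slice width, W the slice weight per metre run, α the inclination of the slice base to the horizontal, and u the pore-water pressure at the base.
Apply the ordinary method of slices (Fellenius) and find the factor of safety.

Ordinary method of slices: FS = Σ[c'·Δl_i + (W_i cosα_i − u_i·Δl_i)·tanφ'] / Σ W_i sinα_i, with Δl_i = b_i / cosα_i.
Slice 1: Δl = 1.7/cos1.3° = 1.700 m; N'_1 = 15·cos1.3° − 5·1.700 = 6.5; c'Δl = 8.84; W sinα = 0.3
Slice 2: Δl = 1.7/cos14.9° = 1.759 m; N'_2 = 36·cos14.9° − 7·1.759 = 22.5; c'Δl = 9.15; W sinα = 9.3
Slice 3: Δl = 3.1/cos35.8° = 3.822 m; N'_3 = 78·cos35.8° − 9·3.822 = 28.9; c'Δl = 19.88; W sinα = 45.6
Σc'Δl = 37.9 kN/m; ΣN' = 57.8 kN/m; ΣW sinα = 55.2 kN/m
Resisting = 37.9 + 57.8·tan26.4° = 37.9 + 28.7 = 66.6 kN/m
FS = 66.6 / 55.2 = 1.206

FS = 1.21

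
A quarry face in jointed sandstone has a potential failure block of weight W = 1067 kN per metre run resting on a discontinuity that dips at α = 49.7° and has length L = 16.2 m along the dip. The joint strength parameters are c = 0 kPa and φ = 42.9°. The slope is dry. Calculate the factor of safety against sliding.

FS = 0.79

Resolving the block weight along and normal to the plane and applying the Mohr–Coulomb strength on the joint:
N' = W cosα = 1067·cos49.7° = 690.1 kN/m
Driving force T = W sinα = 1067·sin49.7° = 813.8 kN/m
Resisting force R = c·L + N'·tanφ = 0·16.2 + 690.1·tan42.9° = 0.0 + 641.3 = 641.3 kN/m
FS = R / T = 641.3 / 813.8 = 0.788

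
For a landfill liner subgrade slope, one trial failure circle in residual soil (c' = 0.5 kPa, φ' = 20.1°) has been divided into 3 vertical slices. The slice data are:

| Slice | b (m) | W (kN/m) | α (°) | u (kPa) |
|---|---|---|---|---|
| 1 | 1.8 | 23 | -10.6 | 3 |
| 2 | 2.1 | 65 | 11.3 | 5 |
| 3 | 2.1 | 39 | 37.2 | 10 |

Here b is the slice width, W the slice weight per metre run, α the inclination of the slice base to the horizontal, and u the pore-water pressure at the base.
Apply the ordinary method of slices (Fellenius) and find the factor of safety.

FS = 0.96

Ordinary method of slices: FS = Σ[c'·Δl_i + (W_i cosα_i − u_i·Δl_i)·tanφ'] / Σ W_i sinα_i, with Δl_i = b_i / cosα_i.
Slice 1: Δl = 1.8/cos(-10.6°) = 1.831 m; N'_1 = 23·cos(-10.6°) − 3·1.831 = 17.1; c'Δl = 0.92; W sinα = -4.2
Slice 2: Δl = 2.1/cos11.3° = 2.142 m; N'_2 = 65·cos11.3° − 5·2.142 = 53.0; c'Δl = 1.07; W sinα = 12.7
Slice 3: Δl = 2.1/cos37.2° = 2.636 m; N'_3 = 39·cos37.2° − 10·2.636 = 4.7; c'Δl = 1.32; W sinα = 23.6
Σc'Δl = 3.3 kN/m; ΣN' = 74.8 kN/m; ΣW sinα = 32.1 kN/m
Resisting = 3.3 + 74.8·tan20.1° = 3.3 + 27.4 = 30.7 kN/m
FS = 30.7 / 32.1 = 0.957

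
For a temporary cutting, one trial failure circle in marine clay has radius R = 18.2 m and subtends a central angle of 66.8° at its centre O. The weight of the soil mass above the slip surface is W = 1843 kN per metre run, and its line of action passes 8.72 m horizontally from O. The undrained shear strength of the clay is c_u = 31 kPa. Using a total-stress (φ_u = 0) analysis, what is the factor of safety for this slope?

Taking moments about the centre O, the resisting moment is provided by the undrained shear strength acting along the arc:
Arc length L_a = R·θ = 18.2·(66.8°·π/180) = 18.2·1.1659 = 21.22 m
M_R = c_u·L_a·R = 31·21.22·18.2 = 11971.8 kN·m/m
M_D = W·d = 1843·8.72 = 16071.0 kN·m/m
FS = M_R / M_D = 11971.8 / 16071.0 = 0.745

FS = 0.74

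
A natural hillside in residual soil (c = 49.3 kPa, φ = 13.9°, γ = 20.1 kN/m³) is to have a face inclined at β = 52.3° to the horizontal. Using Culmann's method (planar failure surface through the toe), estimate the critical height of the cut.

Culmann's analysis gives the critical failure plane at α_cr = (β + φ)/2 = (52.3 + 13.9)/2 = 33.1°, and the critical height
H_c = (4c/γ) · sinβ cosφ / [1 − cos(β − φ)]
    = (4·49.3/20.1) · sin52.3°·cos13.9° / [1 − cos(38.4°)]
    = 9.811 · 0.7912·0.9707 / [1 − 0.7837]
    = 9.811 · 0.7681 / 0.2163
    = 34.84 m

H_c = 34.84 m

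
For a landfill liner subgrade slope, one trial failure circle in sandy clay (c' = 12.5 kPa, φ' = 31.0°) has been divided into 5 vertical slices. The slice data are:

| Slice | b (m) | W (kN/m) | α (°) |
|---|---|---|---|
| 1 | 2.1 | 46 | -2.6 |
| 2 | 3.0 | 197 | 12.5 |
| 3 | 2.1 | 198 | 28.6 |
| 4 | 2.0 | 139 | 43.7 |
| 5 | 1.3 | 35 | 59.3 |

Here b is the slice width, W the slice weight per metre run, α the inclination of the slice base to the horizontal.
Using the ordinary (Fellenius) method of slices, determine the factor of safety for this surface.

Ordinary method of slices: FS = Σ[c'·Δl_i + (W_i cosα_i)·tanφ'] / Σ W_i sinα_i, with Δl_i = b_i / cosα_i.
Slice 1: Δl = 2.1/cos(-2.6°) = 2.102 m; N'_1 = 46·cos(-2.6°) = 46.0; c'Δl = 26.28; W sinα = -2.1
Slice 2: Δl = 3.0/cos12.5° = 3.073 m; N'_2 = 197·cos12.5° = 192.3; c'Δl = 38.41; W sinα = 42.6
Slice 3: Δl = 2.1/cos28.6° = 2.392 m; N'_3 = 198·cos28.6° = 173.8; c'Δl = 29.90; W sinα = 94.8
Slice 4: Δl = 2.0/cos43.7° = 2.766 m; N'_4 = 139·cos43.7° = 100.5; c'Δl = 34.58; W sinα = 96.0
Slice 5: Δl = 1.3/cos59.3° = 2.546 m; N'_5 = 35·cos59.3° = 17.9; c'Δl = 31.83; W sinα = 30.1
Σc'Δl = 161.0 kN/m; ΣN' = 530.5 kN/m; ΣW sinα = 261.5 kN/m
Resisting = 161.0 + 530.5·tan31.0° = 161.0 + 318.7 = 479.7 kN/m
FS = 479.7 / 261.5 = 1.835

FS = 1.83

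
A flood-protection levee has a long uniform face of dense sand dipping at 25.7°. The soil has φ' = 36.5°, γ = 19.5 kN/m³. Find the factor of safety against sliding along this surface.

FS = 1.54

For a dry cohesionless infinite slope the factor of safety is FS = tanφ' / tanβ.
FS = tan36.5° / tan25.7° = 0.7400 / 0.4813 = 1.538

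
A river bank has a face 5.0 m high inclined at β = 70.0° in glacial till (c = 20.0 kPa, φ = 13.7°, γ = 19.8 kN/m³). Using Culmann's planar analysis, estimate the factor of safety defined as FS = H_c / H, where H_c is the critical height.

H_c = (4c/γ) · sinβ cosφ / [1 − cos(β − φ)]
    = (4·20.0/19.8) · sin70.0°·cos13.7° / [1 − cos56.3°]
    = 4.040 · 0.9130 / 0.4452 = 8.29 m
FS = H_c / H = 8.29 / 5.0 = 1.657

FS = 1.66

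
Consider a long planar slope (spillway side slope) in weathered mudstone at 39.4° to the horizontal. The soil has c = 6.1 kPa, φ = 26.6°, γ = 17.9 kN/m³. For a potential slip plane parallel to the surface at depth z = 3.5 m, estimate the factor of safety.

FS = 0.81

For an infinite slope with a slip plane parallel to the surface (no pore pressure): FS = [c + γz cos²β tanφ] / [γz sinβ cosβ].
γz = 17.9·3.5 = 62.65 kN/m²
Numerator = 6.1 + 62.65·cos²39.4°·tan26.6° = 6.1 + 62.65·0.5971·0.5008 = 24.833 kPa
Denominator = 62.65·sin39.4°·cos39.4° = 62.65·0.6347·0.7727 = 30.728 kPa
FS = 24.833 / 30.728 = 0.808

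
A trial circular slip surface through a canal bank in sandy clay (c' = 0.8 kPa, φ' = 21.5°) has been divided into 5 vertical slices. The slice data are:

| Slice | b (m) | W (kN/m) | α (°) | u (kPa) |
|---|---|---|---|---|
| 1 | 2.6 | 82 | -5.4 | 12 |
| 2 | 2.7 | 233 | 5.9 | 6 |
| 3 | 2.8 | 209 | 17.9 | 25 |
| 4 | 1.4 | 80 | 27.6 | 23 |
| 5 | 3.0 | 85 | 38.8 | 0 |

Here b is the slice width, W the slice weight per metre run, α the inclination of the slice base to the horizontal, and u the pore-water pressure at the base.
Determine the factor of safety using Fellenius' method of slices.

Ordinary method of slices: FS = Σ[c'·Δl_i + (W_i cosα_i − u_i·Δl_i)·tanφ'] / Σ W_i sinα_i, with Δl_i = b_i / cosα_i.
Slice 1: Δl = 2.6/cos(-5.4°) = 2.612 m; N'_1 = 82·cos(-5.4°) − 12·2.612 = 50.3; c'Δl = 2.09; W sinα = -7.7
Slice 2: Δl = 2.7/cos5.9° = 2.714 m; N'_2 = 233·cos5.9° − 6·2.714 = 215.5; c'Δl = 2.17; W sinα = 24.0
Slice 3: Δl = 2.8/cos17.9° = 2.942 m; N'_3 = 209·cos17.9° − 25·2.942 = 125.3; c'Δl = 2.35; W sinα = 64.2
Slice 4: Δl = 1.4/cos27.6° = 1.580 m; N'_4 = 80·cos27.6° − 23·1.580 = 34.6; c'Δl = 1.26; W sinα = 37.1
Slice 5: Δl = 3.0/cos38.8° = 3.849 m; N'_5 = 85·cos38.8° − 0·3.849 = 66.2; c'Δl = 3.08; W sinα = 53.3
Σc'Δl = 11.0 kN/m; ΣN' = 491.9 kN/m; ΣW sinα = 170.8 kN/m
Resisting = 11.0 + 491.9·tan21.5° = 11.0 + 193.8 = 204.7 kN/m
FS = 204.7 / 170.8 = 1.199

FS = 1.20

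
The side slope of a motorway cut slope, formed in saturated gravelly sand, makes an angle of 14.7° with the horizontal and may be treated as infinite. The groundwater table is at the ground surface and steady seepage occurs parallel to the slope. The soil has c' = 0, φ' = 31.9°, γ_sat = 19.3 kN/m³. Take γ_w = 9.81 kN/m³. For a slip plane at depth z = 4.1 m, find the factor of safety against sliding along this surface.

FS = 1.17

With seepage parallel to the slope and the water table at the surface, the effective normal stress on the slip plane uses the buoyant unit weight γ' = γ_sat − γ_w while the driving shear stress uses γ_sat:
FS = [c' + γ' z cos²β tanφ'] / [γ_sat z sinβ cosβ]
(For c' = 0 this reduces to FS = (γ'/γ_sat)·tanφ'/tanβ.)
γ' = 19.3 − 9.81 = 9.49 kN/m³
Numerator = 0.0 + 9.49·4.1·cos²14.7°·tan31.9° = 0.0 + 9.49·4.1·0.9356·0.6224 = 22.659 kPa
Denominator = 19.3·4.1·sin14.7°·cos14.7° = 19.3·4.1·0.2538·0.9673 = 19.423 kPa
FS = 22.659 / 19.423 = 1.167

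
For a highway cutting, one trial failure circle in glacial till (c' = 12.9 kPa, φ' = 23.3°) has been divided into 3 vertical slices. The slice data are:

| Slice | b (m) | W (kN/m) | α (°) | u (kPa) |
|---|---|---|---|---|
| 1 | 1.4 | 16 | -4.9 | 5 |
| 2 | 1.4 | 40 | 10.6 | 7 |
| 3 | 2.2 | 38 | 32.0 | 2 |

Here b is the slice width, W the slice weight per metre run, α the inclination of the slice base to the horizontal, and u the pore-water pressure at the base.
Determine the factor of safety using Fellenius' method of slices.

Ordinary method of slices: FS = Σ[c'·Δl_i + (W_i cosα_i − u_i·Δl_i)·tanφ'] / Σ W_i sinα_i, with Δl_i = b_i / cosα_i.
Slice 1: Δl = 1.4/cos(-4.9°) = 1.405 m; N'_1 = 16·cos(-4.9°) − 5·1.405 = 8.9; c'Δl = 18.13; W sinα = -1.4
Slice 2: Δl = 1.4/cos10.6° = 1.424 m; N'_2 = 40·cos10.6° − 7·1.424 = 29.3; c'Δl = 18.37; W sinα = 7.4
Slice 3: Δl = 2.2/cos32.0° = 2.594 m; N'_3 = 38·cos32.0° − 2·2.594 = 27.0; c'Δl = 33.47; W sinα = 20.1
Σc'Δl = 70.0 kN/m; ΣN' = 65.3 kN/m; ΣW sinα = 26.1 kN/m
Resisting = 70.0 + 65.3·tan23.3° = 70.0 + 28.1 = 98.1 kN/m
FS = 98.1 / 26.1 = 3.754

FS = 3.75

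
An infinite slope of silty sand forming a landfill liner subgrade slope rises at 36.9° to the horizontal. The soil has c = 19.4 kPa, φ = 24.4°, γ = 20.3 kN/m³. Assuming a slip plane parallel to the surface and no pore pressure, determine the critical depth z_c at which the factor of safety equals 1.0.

Setting FS = 1.00 in FS = [c + γz cos²β tanφ] / [γz sinβ cosβ] and solving for z:
z = c / [γ cosβ (FS·sinβ − cosβ·tanφ)]
  = 19.4 / [20.3·cos36.9°·(1.00·sin36.9° − cos36.9°·tan24.4°)]
  = 19.4 / [20.3·0.7997·(1.00·0.6004 − 0.7997·0.4536)]
  = 19.4 / 3.8582 = 5.028 m

z_c = 5.03 m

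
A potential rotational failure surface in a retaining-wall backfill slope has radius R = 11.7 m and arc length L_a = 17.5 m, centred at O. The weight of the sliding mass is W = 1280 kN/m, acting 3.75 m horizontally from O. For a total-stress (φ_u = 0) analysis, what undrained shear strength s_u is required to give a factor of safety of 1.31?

FS = s_u·L_a·R / (W·d), so s_u = FS·W·d / (L_a·R).
s_u = 1.31·1280·3.75 / (17.50·11.7) = 6288.0 / 204.75 = 30.71 kPa

s_u = 30.7 kPa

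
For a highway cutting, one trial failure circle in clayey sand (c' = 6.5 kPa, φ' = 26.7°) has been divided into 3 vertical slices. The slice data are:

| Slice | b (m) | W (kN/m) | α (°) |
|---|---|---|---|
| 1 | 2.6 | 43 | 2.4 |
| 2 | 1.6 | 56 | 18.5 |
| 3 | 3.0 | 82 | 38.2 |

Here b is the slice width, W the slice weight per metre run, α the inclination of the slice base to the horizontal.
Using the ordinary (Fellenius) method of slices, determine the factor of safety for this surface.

FS = 1.90

Ordinary method of slices: FS = Σ[c'·Δl_i + (W_i cosα_i)·tanφ'] / Σ W_i sinα_i, with Δl_i = b_i / cosα_i.
Slice 1: Δl = 2.6/cos2.4° = 2.602 m; N'_1 = 43·cos2.4° = 43.0; c'Δl = 16.91; W sinα = 1.8
Slice 2: Δl = 1.6/cos18.5° = 1.687 m; N'_2 = 56·cos18.5° = 53.1; c'Δl = 10.97; W sinα = 17.8
Slice 3: Δl = 3.0/cos38.2° = 3.817 m; N'_3 = 82·cos38.2° = 64.4; c'Δl = 24.81; W sinα = 50.7
Σc'Δl = 52.7 kN/m; ΣN' = 160.5 kN/m; ΣW sinα = 70.3 kN/m
Resisting = 52.7 + 160.5·tan26.7° = 52.7 + 80.7 = 133.4 kN/m
FS = 133.4 / 70.3 = 1.898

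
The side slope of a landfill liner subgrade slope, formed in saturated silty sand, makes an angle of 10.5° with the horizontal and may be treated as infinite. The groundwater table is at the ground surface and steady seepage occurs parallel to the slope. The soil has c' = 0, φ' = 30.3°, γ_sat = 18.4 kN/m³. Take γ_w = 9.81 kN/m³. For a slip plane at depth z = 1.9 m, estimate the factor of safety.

FS = 1.47

With seepage parallel to the slope and the water table at the surface, the effective normal stress on the slip plane uses the buoyant unit weight γ' = γ_sat − γ_w while the driving shear stress uses γ_sat:
FS = [c' + γ' z cos²β tanφ'] / [γ_sat z sinβ cosβ]
(For c' = 0 this reduces to FS = (γ'/γ_sat)·tanφ'/tanβ.)
γ' = 18.4 − 9.81 = 8.59 kN/m³
Numerator = 0.0 + 8.59·1.9·cos²10.5°·tan30.3° = 0.0 + 8.59·1.9·0.9668·0.5844 = 9.220 kPa
Denominator = 18.4·1.9·sin10.5°·cos10.5° = 18.4·1.9·0.1822·0.9833 = 6.264 kPa
FS = 9.220 / 6.264 = 1.472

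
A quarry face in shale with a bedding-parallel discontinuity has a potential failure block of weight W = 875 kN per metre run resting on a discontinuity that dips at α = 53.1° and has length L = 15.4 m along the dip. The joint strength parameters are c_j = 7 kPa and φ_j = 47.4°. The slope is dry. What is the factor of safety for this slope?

FS = 0.97

Resolving the block weight along and normal to the plane and applying the Mohr–Coulomb strength on the joint:
N' = W cosα = 875·cos53.1° = 525.4 kN/m
Driving force T = W sinα = 875·sin53.1° = 699.7 kN/m
Resisting force R = c_j·L + N'·tanφ_j = 7·15.4 + 525.4·tan47.4° = 107.8 + 571.3 = 679.1 kN/m
FS = R / T = 679.1 / 699.7 = 0.971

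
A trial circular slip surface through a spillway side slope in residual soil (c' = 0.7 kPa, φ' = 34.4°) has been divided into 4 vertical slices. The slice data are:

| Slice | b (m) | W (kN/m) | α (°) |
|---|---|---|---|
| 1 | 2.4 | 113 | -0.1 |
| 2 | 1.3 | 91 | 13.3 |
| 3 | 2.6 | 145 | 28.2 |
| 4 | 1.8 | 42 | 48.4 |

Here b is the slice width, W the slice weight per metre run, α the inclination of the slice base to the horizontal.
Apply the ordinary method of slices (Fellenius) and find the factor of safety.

FS = 2.08

Ordinary method of slices: FS = Σ[c'·Δl_i + (W_i cosα_i)·tanφ'] / Σ W_i sinα_i, with Δl_i = b_i / cosα_i.
Slice 1: Δl = 2.4/cos(-0.1°) = 2.400 m; N'_1 = 113·cos(-0.1°) = 113.0; c'Δl = 1.68; W sinα = -0.2
Slice 2: Δl = 1.3/cos13.3° = 1.336 m; N'_2 = 91·cos13.3° = 88.6; c'Δl = 0.94; W sinα = 20.9
Slice 3: Δl = 2.6/cos28.2° = 2.950 m; N'_3 = 145·cos28.2° = 127.8; c'Δl = 2.07; W sinα = 68.5
Slice 4: Δl = 1.8/cos48.4° = 2.711 m; N'_4 = 42·cos48.4° = 27.9; c'Δl = 1.90; W sinα = 31.4
Σc'Δl = 6.6 kN/m; ΣN' = 357.2 kN/m; ΣW sinα = 120.7 kN/m
Resisting = 6.6 + 357.2·tan34.4° = 6.6 + 244.6 = 251.2 kN/m
FS = 251.2 / 120.7 = 2.082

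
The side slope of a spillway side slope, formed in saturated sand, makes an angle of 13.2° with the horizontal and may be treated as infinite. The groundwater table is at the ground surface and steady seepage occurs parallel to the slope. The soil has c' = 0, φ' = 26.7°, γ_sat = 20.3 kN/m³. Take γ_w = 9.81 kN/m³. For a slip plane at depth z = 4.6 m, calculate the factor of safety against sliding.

With seepage parallel to the slope and the water table at the surface, the effective normal stress on the slip plane uses the buoyant unit weight γ' = γ_sat − γ_w while the driving shear stress uses γ_sat:
FS = [c' + γ' z cos²β tanφ'] / [γ_sat z sinβ cosβ]
(For c' = 0 this reduces to FS = (γ'/γ_sat)·tanφ'/tanβ.)
γ' = 20.3 − 9.81 = 10.49 kN/m³
Numerator = 0.0 + 10.49·4.6·cos²13.2°·tan26.7° = 0.0 + 10.49·4.6·0.9479·0.5029 = 23.004 kPa
Denominator = 20.3·4.6·sin13.2°·cos13.2° = 20.3·4.6·0.2284·0.9736 = 20.760 kPa
FS = 23.004 / 20.760 = 1.108

FS = 1.11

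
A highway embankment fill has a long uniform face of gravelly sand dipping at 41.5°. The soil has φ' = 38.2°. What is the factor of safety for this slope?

For a dry cohesionless infinite slope the factor of safety is FS = tanφ' / tanβ.
FS = tan38.2° / tan41.5° = 0.7869 / 0.8847 = 0.889

FS = 0.89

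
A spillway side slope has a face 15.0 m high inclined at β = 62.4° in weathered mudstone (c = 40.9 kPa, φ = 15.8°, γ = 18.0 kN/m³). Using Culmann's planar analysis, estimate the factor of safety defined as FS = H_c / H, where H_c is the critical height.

H_c = (4c/γ) · sinβ cosφ / [1 − cos(β − φ)]
    = (4·40.9/18.0) · sin62.4°·cos15.8° / [1 − cos46.6°]
    = 9.089 · 0.8527 / 0.3129 = 24.77 m
FS = H_c / H = 24.77 / 15.0 = 1.651

FS = 1.65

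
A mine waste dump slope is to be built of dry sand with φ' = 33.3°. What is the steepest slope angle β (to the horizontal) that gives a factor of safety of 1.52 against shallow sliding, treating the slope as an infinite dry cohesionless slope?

For an infinite dry cohesionless slope FS = tanφ'/tanβ, so tanβ = tanφ' / FS.
tanβ = tan33.3° / 1.52 = 0.6569 / 1.52 = 0.4322
β = arctan(0.4322) = 23.37°

β = 23.4°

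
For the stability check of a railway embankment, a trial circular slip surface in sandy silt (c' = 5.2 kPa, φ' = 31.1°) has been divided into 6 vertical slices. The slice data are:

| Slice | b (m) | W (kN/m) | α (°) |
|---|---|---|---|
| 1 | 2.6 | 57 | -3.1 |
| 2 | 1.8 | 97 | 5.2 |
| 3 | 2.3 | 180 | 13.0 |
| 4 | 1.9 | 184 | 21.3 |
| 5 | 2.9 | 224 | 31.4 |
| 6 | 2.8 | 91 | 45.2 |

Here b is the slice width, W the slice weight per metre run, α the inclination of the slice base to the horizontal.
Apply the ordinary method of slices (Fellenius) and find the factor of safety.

FS = 1.83

Ordinary method of slices: FS = Σ[c'·Δl_i + (W_i cosα_i)·tanφ'] / Σ W_i sinα_i, with Δl_i = b_i / cosα_i.
Slice 1: Δl = 2.6/cos(-3.1°) = 2.604 m; N'_1 = 57·cos(-3.1°) = 56.9; c'Δl = 13.54; W sinα = -3.1
Slice 2: Δl = 1.8/cos5.2° = 1.807 m; N'_2 = 97·cos5.2° = 96.6; c'Δl = 9.40; W sinα = 8.8
Slice 3: Δl = 2.3/cos13.0° = 2.360 m; N'_3 = 180·cos13.0° = 175.4; c'Δl = 12.27; W sinα = 40.5
Slice 4: Δl = 1.9/cos21.3° = 2.039 m; N'_4 = 184·cos21.3° = 171.4; c'Δl = 10.60; W sinα = 66.8
Slice 5: Δl = 2.9/cos31.4° = 3.398 m; N'_5 = 224·cos31.4° = 191.2; c'Δl = 17.67; W sinα = 116.7
Slice 6: Δl = 2.8/cos45.2° = 3.974 m; N'_6 = 91·cos45.2° = 64.1; c'Δl = 20.66; W sinα = 64.6
Σc'Δl = 84.1 kN/m; ΣN' = 755.7 kN/m; ΣW sinα = 294.3 kN/m
Resisting = 84.1 + 755.7·tan31.1° = 84.1 + 455.8 = 540.0 kN/m
FS = 540.0 / 294.3 = 1.835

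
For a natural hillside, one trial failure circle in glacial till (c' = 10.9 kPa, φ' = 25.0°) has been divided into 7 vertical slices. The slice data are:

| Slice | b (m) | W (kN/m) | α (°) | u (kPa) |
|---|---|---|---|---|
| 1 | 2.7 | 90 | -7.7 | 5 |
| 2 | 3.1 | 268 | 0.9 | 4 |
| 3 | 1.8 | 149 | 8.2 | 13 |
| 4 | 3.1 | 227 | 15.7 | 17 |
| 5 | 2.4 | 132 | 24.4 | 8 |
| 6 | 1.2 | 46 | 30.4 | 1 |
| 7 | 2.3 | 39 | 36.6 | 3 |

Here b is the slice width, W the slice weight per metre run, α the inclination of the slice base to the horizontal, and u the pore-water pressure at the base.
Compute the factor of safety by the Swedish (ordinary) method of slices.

FS = 3.17

Ordinary method of slices: FS = Σ[c'·Δl_i + (W_i cosα_i − u_i·Δl_i)·tanφ'] / Σ W_i sinα_i, with Δl_i = b_i / cosα_i.
Slice 1: Δl = 2.7/cos(-7.7°) = 2.725 m; N'_1 = 90·cos(-7.7°) − 5·2.725 = 75.6; c'Δl = 29.70; W sinα = -12.1
Slice 2: Δl = 3.1/cos0.9° = 3.100 m; N'_2 = 268·cos0.9° − 4·3.100 = 255.6; c'Δl = 33.79; W sinα = 4.2
Slice 3: Δl = 1.8/cos8.2° = 1.819 m; N'_3 = 149·cos8.2° − 13·1.819 = 123.8; c'Δl = 19.82; W sinα = 21.3
Slice 4: Δl = 3.1/cos15.7° = 3.220 m; N'_4 = 227·cos15.7° − 17·3.220 = 163.8; c'Δl = 35.10; W sinα = 61.4
Slice 5: Δl = 2.4/cos24.4° = 2.635 m; N'_5 = 132·cos24.4° − 8·2.635 = 99.1; c'Δl = 28.73; W sinα = 54.5
Slice 6: Δl = 1.2/cos30.4° = 1.391 m; N'_6 = 46·cos30.4° − 1·1.391 = 38.3; c'Δl = 15.16; W sinα = 23.3
Slice 7: Δl = 2.3/cos36.6° = 2.865 m; N'_7 = 39·cos36.6° − 3·2.865 = 22.7; c'Δl = 31.23; W sinα = 23.3
Σc'Δl = 193.5 kN/m; ΣN' = 778.9 kN/m; ΣW sinα = 175.9 kN/m
Resisting = 193.5 + 778.9·tan25.0° = 193.5 + 363.2 = 556.7 kN/m
FS = 556.7 / 175.9 = 3.165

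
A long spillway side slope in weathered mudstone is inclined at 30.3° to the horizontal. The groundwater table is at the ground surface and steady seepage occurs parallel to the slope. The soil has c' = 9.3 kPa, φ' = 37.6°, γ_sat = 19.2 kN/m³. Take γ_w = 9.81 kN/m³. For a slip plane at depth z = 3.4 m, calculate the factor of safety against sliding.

FS = 0.97

With seepage parallel to the slope and the water table at the surface, the effective normal stress on the slip plane uses the buoyant unit weight γ' = γ_sat − γ_w while the driving shear stress uses γ_sat:
FS = [c' + γ' z cos²β tanφ'] / [γ_sat z sinβ cosβ]
γ' = 19.2 − 9.81 = 9.39 kN/m³
Numerator = 9.3 + 9.39·3.4·cos²30.3°·tan37.6° = 9.3 + 9.39·3.4·0.7455·0.7701 = 27.628 kPa
Denominator = 19.2·3.4·sin30.3°·cos30.3° = 19.2·3.4·0.5045·0.8634 = 28.436 kPa
FS = 27.628 / 28.436 = 0.972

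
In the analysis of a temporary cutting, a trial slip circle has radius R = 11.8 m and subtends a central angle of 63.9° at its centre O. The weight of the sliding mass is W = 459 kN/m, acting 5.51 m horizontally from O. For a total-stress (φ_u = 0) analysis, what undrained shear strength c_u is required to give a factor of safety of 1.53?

c_u = 24.9 kPa

FS = c_u·L_a·R / (W·d), so c_u = FS·W·d / (L_a·R).
Arc length L_a = R·θ = 11.8·(63.9°·π/180) = 11.8·1.1153 = 13.16 m
c_u = 1.53·459·5.51 / (13.16·11.8) = 3869.5 / 155.29 = 24.92 kPa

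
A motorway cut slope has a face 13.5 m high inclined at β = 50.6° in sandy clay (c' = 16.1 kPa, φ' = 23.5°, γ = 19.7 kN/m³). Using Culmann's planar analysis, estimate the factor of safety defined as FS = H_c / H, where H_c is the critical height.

FS = 1.56

H_c = (4c'/γ) · sinβ cosφ' / [1 − cos(β − φ')]
    = (4·16.1/19.7) · sin50.6°·cos23.5° / [1 − cos27.1°]
    = 3.269 · 0.7086 / 0.1098 = 21.10 m
FS = H_c / H = 21.10 / 13.5 = 1.563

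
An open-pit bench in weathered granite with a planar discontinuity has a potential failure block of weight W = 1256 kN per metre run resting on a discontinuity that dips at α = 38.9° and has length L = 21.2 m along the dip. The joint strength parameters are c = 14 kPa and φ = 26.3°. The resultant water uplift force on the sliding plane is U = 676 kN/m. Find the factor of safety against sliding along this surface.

FS = 0.57

Resolving the block weight along and normal to the plane and applying the Mohr–Coulomb strength on the joint:
N' = W cosα − U = 1256·cos38.9° − 676 = 301.5 kN/m
Driving force T = W sinα = 1256·sin38.9° = 788.7 kN/m
Resisting force R = c·L + N'·tanφ = 14·21.2 + 301.5·tan26.3° = 296.8 + 149.0 = 445.8 kN/m
FS = R / T = 445.8 / 788.7 = 0.565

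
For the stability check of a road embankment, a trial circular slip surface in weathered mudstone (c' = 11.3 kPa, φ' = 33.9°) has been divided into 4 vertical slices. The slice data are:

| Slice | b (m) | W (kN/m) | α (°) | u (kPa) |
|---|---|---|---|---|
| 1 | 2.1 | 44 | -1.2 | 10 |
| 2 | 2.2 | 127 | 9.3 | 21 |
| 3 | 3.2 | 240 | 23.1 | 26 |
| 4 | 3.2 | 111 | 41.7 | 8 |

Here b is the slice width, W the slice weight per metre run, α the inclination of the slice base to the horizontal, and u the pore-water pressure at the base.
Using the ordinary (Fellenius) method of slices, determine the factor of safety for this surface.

Ordinary method of slices: FS = Σ[c'·Δl_i + (W_i cosα_i − u_i·Δl_i)·tanφ'] / Σ W_i sinα_i, with Δl_i = b_i / cosα_i.
Slice 1: Δl = 2.1/cos(-1.2°) = 2.100 m; N'_1 = 44·cos(-1.2°) − 10·2.100 = 23.0; c'Δl = 23.74; W sinα = -0.9
Slice 2: Δl = 2.2/cos9.3° = 2.229 m; N'_2 = 127·cos9.3° − 21·2.229 = 78.5; c'Δl = 25.19; W sinα = 20.5
Slice 3: Δl = 3.2/cos23.1° = 3.479 m; N'_3 = 240·cos23.1° − 26·3.479 = 130.3; c'Δl = 39.31; W sinα = 94.2
Slice 4: Δl = 3.2/cos41.7° = 4.286 m; N'_4 = 111·cos41.7° − 8·4.286 = 48.6; c'Δl = 48.43; W sinα = 73.8
Σc'Δl = 136.7 kN/m; ΣN' = 280.4 kN/m; ΣW sinα = 187.6 kN/m
Resisting = 136.7 + 280.4·tan33.9° = 136.7 + 188.4 = 325.1 kN/m
FS = 325.1 / 187.6 = 1.733

FS = 1.73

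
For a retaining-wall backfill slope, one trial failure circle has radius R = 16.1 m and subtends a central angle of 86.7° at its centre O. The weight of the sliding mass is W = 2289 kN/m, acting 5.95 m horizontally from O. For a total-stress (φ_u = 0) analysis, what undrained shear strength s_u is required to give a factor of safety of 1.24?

FS = s_u·L_a·R / (W·d), so s_u = FS·W·d / (L_a·R).
Arc length L_a = R·θ = 16.1·(86.7°·π/180) = 16.1·1.5132 = 24.36 m
s_u = 1.24·2289·5.95 / (24.36·16.1) = 16888.2 / 392.24 = 43.06 kPa

s_u = 43.1 kPa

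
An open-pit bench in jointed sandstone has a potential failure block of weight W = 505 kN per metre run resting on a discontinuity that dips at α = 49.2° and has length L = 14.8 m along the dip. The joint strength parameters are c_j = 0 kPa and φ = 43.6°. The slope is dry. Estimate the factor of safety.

FS = 0.82

Resolving the block weight along and normal to the plane and applying the Mohr–Coulomb strength on the joint:
N' = W cosα = 505·cos49.2° = 330.0 kN/m
Driving force T = W sinα = 505·sin49.2° = 382.3 kN/m
Resisting force R = c_j·L + N'·tanφ = 0·14.8 + 330.0·tan43.6° = 0.0 + 314.2 = 314.2 kN/m
FS = R / T = 314.2 / 382.3 = 0.822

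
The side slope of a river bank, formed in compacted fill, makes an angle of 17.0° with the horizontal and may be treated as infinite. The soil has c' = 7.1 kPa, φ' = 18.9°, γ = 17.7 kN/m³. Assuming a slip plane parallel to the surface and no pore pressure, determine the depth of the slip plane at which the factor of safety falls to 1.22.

Setting FS = 1.22 in FS = [c' + γz cos²β tanφ'] / [γz sinβ cosβ] and solving for z:
z = c' / [γ cosβ (FS·sinβ − cosβ·tanφ')]
  = 7.1 / [17.7·cos17.0°·(1.22·sin17.0° − cos17.0°·tan18.9°)]
  = 7.1 / [17.7·0.9563·(1.22·0.2924 − 0.9563·0.3424)]
  = 7.1 / 0.4956 = 14.327 m

z = 14.33 m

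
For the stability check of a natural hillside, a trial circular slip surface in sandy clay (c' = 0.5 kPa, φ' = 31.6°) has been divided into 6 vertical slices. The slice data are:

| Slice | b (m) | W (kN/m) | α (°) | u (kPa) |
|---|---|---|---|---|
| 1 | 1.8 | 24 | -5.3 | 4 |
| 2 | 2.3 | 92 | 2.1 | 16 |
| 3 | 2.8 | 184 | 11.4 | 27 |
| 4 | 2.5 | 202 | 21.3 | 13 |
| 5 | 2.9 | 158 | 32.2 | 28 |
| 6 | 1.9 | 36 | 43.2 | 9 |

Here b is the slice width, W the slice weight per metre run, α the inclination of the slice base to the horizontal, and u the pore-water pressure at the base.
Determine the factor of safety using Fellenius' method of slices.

FS = 1.07

Ordinary method of slices: FS = Σ[c'·Δl_i + (W_i cosα_i − u_i·Δl_i)·tanφ'] / Σ W_i sinα_i, with Δl_i = b_i / cosα_i.
Slice 1: Δl = 1.8/cos(-5.3°) = 1.808 m; N'_1 = 24·cos(-5.3°) − 4·1.808 = 16.7; c'Δl = 0.90; W sinα = -2.2
Slice 2: Δl = 2.3/cos2.1° = 2.302 m; N'_2 = 92·cos2.1° − 16·2.302 = 55.1; c'Δl = 1.15; W sinα = 3.4
Slice 3: Δl = 2.8/cos11.4° = 2.856 m; N'_3 = 184·cos11.4° − 27·2.856 = 103.2; c'Δl = 1.43; W sinα = 36.4
Slice 4: Δl = 2.5/cos21.3° = 2.683 m; N'_4 = 202·cos21.3° − 13·2.683 = 153.3; c'Δl = 1.34; W sinα = 73.4
Slice 5: Δl = 2.9/cos32.2° = 3.427 m; N'_5 = 158·cos32.2° − 28·3.427 = 37.7; c'Δl = 1.71; W sinα = 84.2
Slice 6: Δl = 1.9/cos43.2° = 2.606 m; N'_6 = 36·cos43.2° − 9·2.606 = 2.8; c'Δl = 1.30; W sinα = 24.6
Σc'Δl = 7.8 kN/m; ΣN' = 368.9 kN/m; ΣW sinα = 219.7 kN/m
Resisting = 7.8 + 368.9·tan31.6° = 7.8 + 226.9 = 234.8 kN/m
FS = 234.8 / 219.7 = 1.068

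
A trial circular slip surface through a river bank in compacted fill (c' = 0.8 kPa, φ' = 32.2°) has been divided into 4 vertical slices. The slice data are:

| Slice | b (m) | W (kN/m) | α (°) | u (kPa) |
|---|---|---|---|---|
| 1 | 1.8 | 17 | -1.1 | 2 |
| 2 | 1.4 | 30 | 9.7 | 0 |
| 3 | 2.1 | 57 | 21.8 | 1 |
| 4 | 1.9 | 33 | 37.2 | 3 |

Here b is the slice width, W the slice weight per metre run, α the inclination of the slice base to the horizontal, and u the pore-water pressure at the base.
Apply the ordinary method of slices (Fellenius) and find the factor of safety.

Ordinary method of slices: FS = Σ[c'·Δl_i + (W_i cosα_i − u_i·Δl_i)·tanφ'] / Σ W_i sinα_i, with Δl_i = b_i / cosα_i.
Slice 1: Δl = 1.8/cos(-1.1°) = 1.800 m; N'_1 = 17·cos(-1.1°) − 2·1.800 = 13.4; c'Δl = 1.44; W sinα = -0.3
Slice 2: Δl = 1.4/cos9.7° = 1.420 m; N'_2 = 30·cos9.7° − 0·1.420 = 29.6; c'Δl = 1.14; W sinα = 5.1
Slice 3: Δl = 2.1/cos21.8° = 2.262 m; N'_3 = 57·cos21.8° − 1·2.262 = 50.7; c'Δl = 1.81; W sinα = 21.2
Slice 4: Δl = 1.9/cos37.2° = 2.385 m; N'_4 = 33·cos37.2° − 3·2.385 = 19.1; c'Δl = 1.91; W sinα = 20.0
Σc'Δl = 6.3 kN/m; ΣN' = 112.8 kN/m; ΣW sinα = 45.8 kN/m
Resisting = 6.3 + 112.8·tan32.2° = 6.3 + 71.0 = 77.3 kN/m
FS = 77.3 / 45.8 = 1.686

FS = 1.69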